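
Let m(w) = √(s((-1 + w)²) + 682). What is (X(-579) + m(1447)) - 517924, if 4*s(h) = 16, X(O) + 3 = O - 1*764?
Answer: -519270 + 7*√14 ≈ -5.1924e+5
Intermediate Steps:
X(O) = -767 + O (X(O) = -3 + (O - 1*764) = -3 + (O - 764) = -3 + (-764 + O) = -767 + O)
s(h) = 4 (s(h) = (¼)*16 = 4)
m(w) = 7*√14 (m(w) = √(4 + 682) = √686 = 7*√14)
(X(-579) + m(1447)) - 517924 = ((-767 - 579) + 7*√14) - 517924 = (-1346 + 7*√14) - 517924 = -519270 + 7*√14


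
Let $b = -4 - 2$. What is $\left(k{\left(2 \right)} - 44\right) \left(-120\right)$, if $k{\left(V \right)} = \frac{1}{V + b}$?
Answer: $5310$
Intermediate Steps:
$b = -6$
$k{\left(V \right)} = \frac{1}{-6 + V}$ ($k{\left(V \right)} = \frac{1}{V - 6} = \frac{1}{-6 + V}$)
$\left(k{\left(2 \right)} - 44\right) \left(-120\right) = \left(\frac{1}{-6 + 2} - 44\right) \left(-120\right) = \left(\frac{1}{-4} - 44\right) \left(-120\right) = \left(- \frac{1}{4} - 44\right) \left(-120\right) = \left(- \frac{177}{4}\right) \left(-120\right) = 5310$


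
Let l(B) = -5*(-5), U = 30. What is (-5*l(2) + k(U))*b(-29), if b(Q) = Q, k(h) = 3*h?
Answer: 1015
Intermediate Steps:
l(B) = 25
(-5*l(2) + k(U))*b(-29) = (-5*25 + 3*30)*(-29) = (-125 + 90)*(-29) = -35*(-29) = 1015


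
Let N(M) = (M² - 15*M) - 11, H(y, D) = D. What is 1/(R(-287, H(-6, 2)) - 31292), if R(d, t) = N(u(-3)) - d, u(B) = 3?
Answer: -1/31052 ≈ -3.2204e-5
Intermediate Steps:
N(M) = -11 + M² - 15*M
R(d, t) = -47 - d (R(d, t) = (-11 + 3² - 15*3) - d = (-11 + 9 - 45) - d = -47 - d)
1/(R(-287, H(-6, 2)) - 31292) = 1/((-47 - 1*(-287)) - 31292) = 1/((-47 + 287) - 31292) = 1/(240 - 31292) = 1/(-31052) = -1/31052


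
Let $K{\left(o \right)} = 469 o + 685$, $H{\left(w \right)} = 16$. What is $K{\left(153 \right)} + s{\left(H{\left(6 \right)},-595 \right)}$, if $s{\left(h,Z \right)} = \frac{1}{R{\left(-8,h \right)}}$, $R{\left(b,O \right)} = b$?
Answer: $\frac{579535}{8} \approx 72442.0$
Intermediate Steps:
$s{\left(h,Z \right)} = - \frac{1}{8}$ ($s{\left(h,Z \right)} = \frac{1}{-8} = - \frac{1}{8}$)
$K{\left(o \right)} = 685 + 469 o$
$K{\left(153 \right)} + s{\left(H{\left(6 \right)},-595 \right)} = \left(685 + 469 \cdot 153\right) - \frac{1}{8} = \left(685 + 71757\right) - \frac{1}{8} = 72442 - \frac{1}{8} = \frac{579535}{8}$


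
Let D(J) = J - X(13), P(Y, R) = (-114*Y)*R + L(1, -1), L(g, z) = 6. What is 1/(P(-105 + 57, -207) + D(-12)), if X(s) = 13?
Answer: -1/1132723 ≈ -8.8283e-7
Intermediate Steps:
P(Y, R) = 6 - 114*R*Y (P(Y, R) = (-114*Y)*R + 6 = -114*R*Y + 6 = 6 - 114*R*Y)
D(J) = -13 + J (D(J) = J - 1*13 = J - 13 = -13 + J)
1/(P(-105 + 57, -207) + D(-12)) = 1/((6 - 114*(-207)*(-105 + 57)) + (-13 - 12)) = 1/((6 - 114*(-207)*(-48)) - 25) = 1/((6 - 1132704) - 25) = 1/(-1132698 - 25) = 1/(-1132723) = -1/1132723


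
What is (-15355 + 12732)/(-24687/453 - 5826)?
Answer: 396073/887955 ≈ 0.44605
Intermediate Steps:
(-15355 + 12732)/(-24687/453 - 5826) = -2623/(-24687*1/453 - 5826) = -2623/(-8229/151 - 5826) = -2623/(-887955/151) = -2623*(-151/887955) = 396073/887955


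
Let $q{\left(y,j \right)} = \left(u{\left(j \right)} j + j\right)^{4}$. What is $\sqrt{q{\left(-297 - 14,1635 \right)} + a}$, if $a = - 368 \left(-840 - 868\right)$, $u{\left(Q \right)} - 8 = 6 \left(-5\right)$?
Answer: $\sqrt{1389786878166079169} \approx 1.1789 \cdot 10^{9}$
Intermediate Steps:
$u{\left(Q \right)} = -22$ ($u{\left(Q \right)} = 8 + 6 \left(-5\right) = 8 - 30 = -22$)
$a = 628544$ ($a = \left(-368\right) \left(-1708\right) = 628544$)
$q{\left(y,j \right)} = 194481 j^{4}$ ($q{\left(y,j \right)} = \left(- 22 j + j\right)^{4} = \left(- 21 j\right)^{4} = 194481 j^{4}$)
$\sqrt{q{\left(-297 - 14,1635 \right)} + a} = \sqrt{194481 \cdot 1635^{4} + 628544} = \sqrt{194481 \cdot 7146131900625 + 628544} = \sqrt{1389786878165450625 + 628544} = \sqrt{1389786878166079169}$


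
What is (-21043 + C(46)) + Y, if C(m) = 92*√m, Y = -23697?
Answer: -44740 + 92*√46 ≈ -44116.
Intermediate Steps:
(-21043 + C(46)) + Y = (-21043 + 92*√46) - 23697 = -44740 + 92*√46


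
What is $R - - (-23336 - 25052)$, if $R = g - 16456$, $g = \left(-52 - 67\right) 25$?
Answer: $-67819$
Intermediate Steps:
$g = -2975$ ($g = \left(-119\right) 25 = -2975$)
$R = -19431$ ($R = -2975 - 16456 = -19431$)
$R - - (-23336 - 25052) = -19431 - - (-23336 - 25052) = -19431 - \left(-1\right) \left(-48388\right) = -19431 - 48388 = -67819$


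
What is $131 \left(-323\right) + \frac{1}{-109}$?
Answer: $- \frac{4612118}{109} \approx -42313.0$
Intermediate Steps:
$131 \left(-323\right) + \frac{1}{-109} = -42313 - \frac{1}{109} = - \frac{4612118}{109}$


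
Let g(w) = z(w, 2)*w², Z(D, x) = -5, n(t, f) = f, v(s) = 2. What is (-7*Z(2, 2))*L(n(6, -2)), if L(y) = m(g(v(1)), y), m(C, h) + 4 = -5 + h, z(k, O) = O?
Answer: -385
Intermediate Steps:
g(w) = 2*w²
m(C, h) = -9 + h (m(C, h) = -4 + (-5 + h) = -9 + h)
L(y) = -9 + y
(-7*Z(2, 2))*L(n(6, -2)) = (-7*(-5))*(-9 - 2) = 35*(-11) = -385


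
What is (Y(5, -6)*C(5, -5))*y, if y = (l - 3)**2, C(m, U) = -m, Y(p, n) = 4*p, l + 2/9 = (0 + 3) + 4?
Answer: -115600/81 ≈ -1427.2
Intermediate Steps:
l = 61/9 (l = -2/9 + ((0 + 3) + 4) = -2/9 + (3 + 4) = -2/9 + 7 = 61/9 ≈ 6.7778)
y = 1156/81 (y = (61/9 - 3)**2 = (34/9)**2 = 1156/81 ≈ 14.272)
(Y(5, -6)*C(5, -5))*y = ((4*5)*(-1*5))*(1156/81) = (20*(-5))*(1156/81) = -100*1156/81 = -115600/81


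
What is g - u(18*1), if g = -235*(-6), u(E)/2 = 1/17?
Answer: 23968/17 ≈ 1409.9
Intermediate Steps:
u(E) = 2/17
g = 1410
g - u(18*1) = 1410 - 1*2/17 = 1410 - 2/17 = 23968/17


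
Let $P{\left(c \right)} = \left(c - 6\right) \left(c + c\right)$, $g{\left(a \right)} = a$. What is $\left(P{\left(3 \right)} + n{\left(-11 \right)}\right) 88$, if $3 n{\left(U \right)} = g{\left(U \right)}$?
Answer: $- \frac{5720}{3} \approx -1906.7$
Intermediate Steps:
$P{\left(c \right)} = 2 c \left(-6 + c\right)$ ($P{\left(c \right)} = \left(-6 + c\right) 2 c = 2 c \left(-6 + c\right)$)
$n{\left(U \right)} = \frac{U}{3}$
$\left(P{\left(3 \right)} + n{\left(-11 \right)}\right) 88 = \left(2 \cdot 3 \left(-6 + 3\right) + \frac{1}{3} \left(-11\right)\right) 88 = \left(2 \cdot 3 \left(-3\right) - \frac{11}{3}\right) 88 = \left(-18 - \frac{11}{3}\right) 88 = \left(- \frac{65}{3}\right) 88 = - \frac{5720}{3}$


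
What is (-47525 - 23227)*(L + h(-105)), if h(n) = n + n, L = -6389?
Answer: 466892448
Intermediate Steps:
h(n) = 2*n
(-47525 - 23227)*(L + h(-105)) = (-47525 - 23227)*(-6389 + 2*(-105)) = -70752*(-6389 - 210) = -70752*(-6599) = 466892448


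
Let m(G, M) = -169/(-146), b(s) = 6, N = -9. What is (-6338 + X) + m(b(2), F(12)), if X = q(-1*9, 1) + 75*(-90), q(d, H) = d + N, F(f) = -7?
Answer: -1913307/146 ≈ -13105.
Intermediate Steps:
q(d, H) = -9 + d (q(d, H) = d - 9 = -9 + d)
m(G, M) = 169/146 (m(G, M) = -169*(-1/146) = 169/146)
X = -6768 (X = (-9 - 1*9) + 75*(-90) = (-9 - 9) - 6750 = -18 - 6750 = -6768)
(-6338 + X) + m(b(2), F(12)) = (-6338 - 6768) + 169/146 = -13106 + 169/146 = -1913307/146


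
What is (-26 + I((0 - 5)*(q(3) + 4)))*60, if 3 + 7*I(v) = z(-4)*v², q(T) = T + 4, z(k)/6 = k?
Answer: -4367100/7 ≈ -6.2387e+5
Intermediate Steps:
z(k) = 6*k
q(T) = 4 + T
I(v) = -3/7 - 24*v²/7 (I(v) = -3/7 + ((6*(-4))*v²)/7 = -3/7 + (-24*v²)/7 = -3/7 - 24*v²/7)
(-26 + I((0 - 5)*(q(3) + 4)))*60 = (-26 + (-3/7 - 24*(0 - 5)²*((4 + 3) + 4)²/7))*60 = (-26 + (-3/7 - 24*25*(7 + 4)²/7))*60 = (-26 + (-3/7 - 24*(-5*11)²/7))*60 = (-26 + (-3/7 - 24/7*(-55)²))*60 = (-26 + (-3/7 - 24/7*3025))*60 = (-26 + (-3/7 - 72600/7))*60 = (-26 - 72603/7)*60 = -72785/7*60 = -4367100/7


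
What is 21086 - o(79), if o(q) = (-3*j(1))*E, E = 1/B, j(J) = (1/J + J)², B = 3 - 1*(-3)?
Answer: 21088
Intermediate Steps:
B = 6 (B = 3 + 3 = 6)
j(J) = (J + 1/J)²
E = ⅙ (E = 1/6 = ⅙ ≈ 0.16667)
o(q) = -2 (o(q) = -3*(1 + 1²)²/1²*(⅙) = -3*(1 + 1)²*(⅙) = -3*2²*(⅙) = -3*4*(⅙) = -12*⅙ = -2)
21086 - o(79) = 21086 - 1*(-2) = 21086 + 2 = 21088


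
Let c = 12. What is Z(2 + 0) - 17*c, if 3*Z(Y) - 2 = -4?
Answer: -614/3 ≈ -204.67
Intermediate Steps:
Z(Y) = -⅔ (Z(Y) = ⅔ + (⅓)*(-4) = ⅔ - 4/3 = -⅔)
Z(2 + 0) - 17*c = -⅔ - 17*12 = -⅔ - 204 = -614/3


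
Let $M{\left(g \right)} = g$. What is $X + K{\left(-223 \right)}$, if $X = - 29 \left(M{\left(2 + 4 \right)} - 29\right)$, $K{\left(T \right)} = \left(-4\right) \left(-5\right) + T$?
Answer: $464$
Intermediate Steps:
$K{\left(T \right)} = 20 + T$
$X = 667$ ($X = - 29 \left(\left(2 + 4\right) - 29\right) = - 29 \left(6 - 29\right) = \left(-29\right) \left(-23\right) = 667$)
$X + K{\left(-223 \right)} = 667 + \left(20 - 223\right) = 667 - 203 = 464$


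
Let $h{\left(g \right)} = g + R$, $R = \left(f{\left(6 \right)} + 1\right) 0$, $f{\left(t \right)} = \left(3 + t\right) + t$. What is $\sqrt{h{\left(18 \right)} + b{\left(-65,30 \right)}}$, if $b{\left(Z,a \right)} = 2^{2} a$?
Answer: $\sqrt{138} \approx 11.747$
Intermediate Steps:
$f{\left(t \right)} = 3 + 2 t$
$R = 0$ ($R = \left(\left(3 + 2 \cdot 6\right) + 1\right) 0 = \left(\left(3 + 12\right) + 1\right) 0 = \left(15 + 1\right) 0 = 16 \cdot 0 = 0$)
$h{\left(g \right)} = g$ ($h{\left(g \right)} = g + 0 = g$)
$b{\left(Z,a \right)} = 4 a$
$\sqrt{h{\left(18 \right)} + b{\left(-65,30 \right)}} = \sqrt{18 + 4 \cdot 30} = \sqrt{18 + 120} = \sqrt{138}$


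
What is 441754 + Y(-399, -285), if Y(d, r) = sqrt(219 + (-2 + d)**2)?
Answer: 441754 + 2*sqrt(40255) ≈ 4.4216e+5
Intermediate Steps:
441754 + Y(-399, -285) = 441754 + sqrt(219 + (-2 - 399)**2) = 441754 + sqrt(219 + (-401)**2) = 441754 + sqrt(219 + 160801) = 441754 + sqrt(161020) = 441754 + 2*sqrt(40255)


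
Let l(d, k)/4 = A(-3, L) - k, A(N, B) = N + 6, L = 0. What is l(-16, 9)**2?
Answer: 576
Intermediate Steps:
A(N, B) = 6 + N
l(d, k) = 12 - 4*k (l(d, k) = 4*((6 - 3) - k) = 4*(3 - k) = 12 - 4*k)
l(-16, 9)**2 = (12 - 4*9)**2 = (12 - 36)**2 = (-24)**2 = 576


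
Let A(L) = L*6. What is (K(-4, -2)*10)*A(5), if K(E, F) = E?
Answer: -1200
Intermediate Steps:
A(L) = 6*L
(K(-4, -2)*10)*A(5) = (-4*10)*(6*5) = -40*30 = -1200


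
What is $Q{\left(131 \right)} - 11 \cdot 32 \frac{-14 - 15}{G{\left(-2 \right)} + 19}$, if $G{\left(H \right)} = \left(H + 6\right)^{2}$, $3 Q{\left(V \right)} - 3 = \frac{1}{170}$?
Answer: $\frac{1044793}{3570} \approx 292.66$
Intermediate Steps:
$Q{\left(V \right)} = \frac{511}{510}$ ($Q{\left(V \right)} = 1 + \frac{1}{3 \cdot 170} = 1 + \frac{1}{3} \cdot \frac{1}{170} = 1 + \frac{1}{510} = \frac{511}{510}$)
$G{\left(H \right)} = \left(6 + H\right)^{2}$
$Q{\left(131 \right)} - 11 \cdot 32 \frac{-14 - 15}{G{\left(-2 \right)} + 19} = \frac{511}{510} - 11 \cdot 32 \frac{-14 - 15}{\left(6 - 2\right)^{2} + 19} = \frac{511}{510} - 352 \left(- \frac{29}{4^{2} + 19}\right) = \frac{511}{510} - 352 \left(- \frac{29}{16 + 19}\right) = \frac{511}{510} - 352 \left(- \frac{29}{35}\right) = \frac{511}{510} - - \frac{10208}{35} = \frac{511}{510} + \frac{10208}{35} = \frac{1044793}{3570}$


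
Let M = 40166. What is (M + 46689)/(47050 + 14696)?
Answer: 86855/61746 ≈ 1.4067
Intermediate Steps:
(M + 46689)/(47050 + 14696) = (40166 + 46689)/(47050 + 14696) = 86855/61746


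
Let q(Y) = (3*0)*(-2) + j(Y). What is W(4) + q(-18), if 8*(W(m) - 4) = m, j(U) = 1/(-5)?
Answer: 43/10 ≈ 4.3000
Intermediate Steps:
j(U) = -⅕
W(m) = 4 + m/8
q(Y) = -⅕ (q(Y) = (3*0)*(-2) - ⅕ = 0*(-2) - ⅕ = 0 - ⅕ = -⅕)
W(4) + q(-18) = (4 + (⅛)*4) - ⅕ = (4 + ½) - ⅕ = 9/2 - ⅕ = 43/10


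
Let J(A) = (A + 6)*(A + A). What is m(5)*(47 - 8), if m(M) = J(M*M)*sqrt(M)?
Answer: 60450*sqrt(5) ≈ 1.3517e+5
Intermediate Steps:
J(A) = 2*A*(6 + A) (J(A) = (6 + A)*(2*A) = 2*A*(6 + A))
m(M) = 2*M**(5/2)*(6 + M**2) (m(M) = (2*(M*M)*(6 + M*M))*sqrt(M) = (2*M**2*(6 + M**2))*sqrt(M) = 2*M**(5/2)*(6 + M**2))
m(5)*(47 - 8) = (2*5**(5/2)*(6 + 5**2))*(47 - 8) = (2*(25*sqrt(5))*(6 + 25))*39 = (2*(25*sqrt(5))*31)*39 = (1550*sqrt(5))*39 = 60450*sqrt(5)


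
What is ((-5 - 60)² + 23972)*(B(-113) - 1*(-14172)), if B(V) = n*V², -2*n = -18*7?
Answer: 23082599943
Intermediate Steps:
n = 63 (n = -(-9)*7 = -½*(-126) = 63)
B(V) = 63*V²
((-5 - 60)² + 23972)*(B(-113) - 1*(-14172)) = ((-5 - 60)² + 23972)*(63*(-113)² - 1*(-14172)) = ((-65)² + 23972)*(63*12769 + 14172) = (4225 + 23972)*(804447 + 14172) = 28197*818619 = 23082599943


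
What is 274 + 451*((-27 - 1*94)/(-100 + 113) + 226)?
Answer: 1274029/13 ≈ 98002.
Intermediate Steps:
274 + 451*((-27 - 1*94)/(-100 + 113) + 226) = 274 + 451*((-27 - 94)/13 + 226) = 274 + 451*(-121*1/13 + 226) = 274 + 451*(-121/13 + 226) = 274 + 451*(2817/13) = 274 + 1270467/13 = 1274029/13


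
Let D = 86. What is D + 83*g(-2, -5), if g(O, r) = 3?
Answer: 335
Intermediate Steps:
D + 83*g(-2, -5) = 86 + 83*3 = 86 + 249 = 335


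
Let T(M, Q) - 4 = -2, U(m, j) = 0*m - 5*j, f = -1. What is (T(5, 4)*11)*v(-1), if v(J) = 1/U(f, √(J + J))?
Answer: 11*I*√2/5 ≈ 3.1113*I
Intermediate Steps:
U(m, j) = -5*j (U(m, j) = 0 - 5*j = -5*j)
v(J) = -√2/(10*√J) (v(J) = 1/(-5*√(J + J)) = 1/(-5*√2*√J) = -√2/(10*√J))
T(M, Q) = 2 (T(M, Q) = 4 - 2 = 2)
(T(5, 4)*11)*v(-1) = (2*11)*(-√2/(10*√(-1))) = 22*(-√2*(-I)/10) = 22*(I*√2/10) = 11*I*√2/5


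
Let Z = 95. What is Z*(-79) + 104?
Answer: -7401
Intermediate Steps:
Z*(-79) + 104 = 95*(-79) + 104 = -7505 + 104 = -7401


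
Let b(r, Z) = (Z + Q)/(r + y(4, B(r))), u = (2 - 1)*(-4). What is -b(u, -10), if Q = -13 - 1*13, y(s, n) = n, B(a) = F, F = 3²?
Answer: 36/5 ≈ 7.2000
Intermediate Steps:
u = -4 (u = 1*(-4) = -4)
F = 9
B(a) = 9
Q = -26 (Q = -13 - 13 = -26)
b(r, Z) = (-26 + Z)/(9 + r) (b(r, Z) = (Z - 26)/(r + 9) = (-26 + Z)/(9 + r))
-b(u, -10) = -(-26 - 10)/(9 - 4) = -(-36)/5 = -1*(-36/5) = 36/5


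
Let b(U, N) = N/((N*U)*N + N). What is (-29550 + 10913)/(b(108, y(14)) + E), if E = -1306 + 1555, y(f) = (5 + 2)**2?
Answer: -98645641/1317958 ≈ -74.847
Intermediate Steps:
y(f) = 49 (y(f) = 7**2 = 49)
E = 249
b(U, N) = N/(N + U*N**2) (b(U, N) = N/(U*N**2 + N) = N/(N + U*N**2))
(-29550 + 10913)/(b(108, y(14)) + E) = (-29550 + 10913)/(1/(1 + 49*108) + 249) = -18637/(1/(1 + 5292) + 249) = -18637/(1/5293 + 249) = -18637/1317958/5293 = -18637*5293/1317958 = -98645641/1317958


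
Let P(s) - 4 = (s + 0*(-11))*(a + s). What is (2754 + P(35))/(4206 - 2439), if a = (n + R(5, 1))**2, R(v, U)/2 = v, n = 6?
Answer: 12943/1767 ≈ 7.3248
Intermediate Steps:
R(v, U) = 2*v
a = 256 (a = (6 + 2*5)**2 = (6 + 10)**2 = 16**2 = 256)
P(s) = 4 + s*(256 + s) (P(s) = 4 + (s + 0*(-11))*(256 + s) = 4 + (s + 0)*(256 + s) = 4 + s*(256 + s))
(2754 + P(35))/(4206 - 2439) = (2754 + (4 + 35**2 + 256*35))/(4206 - 2439) = (2754 + (4 + 1225 + 8960))/1767 = (2754 + 10189)*(1/1767) = 12943*(1/1767) = 12943/1767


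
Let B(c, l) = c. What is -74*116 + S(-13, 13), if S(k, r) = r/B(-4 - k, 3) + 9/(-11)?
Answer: -849754/99 ≈ -8583.4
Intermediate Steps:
S(k, r) = -9/11 + r/(-4 - k) (S(k, r) = r/(-4 - k) + 9/(-11) = r/(-4 - k) + 9*(-1/11) = r/(-4 - k) - 9/11 = -9/11 + r/(-4 - k))
-74*116 + S(-13, 13) = -74*116 + (-36 - 11*13 - 9*(-13))/(11*(4 - 13)) = -8584 + (1/11)*(-36 - 143 + 117)/(-9) = -8584 + (1/11)*(-⅑)*(-62) = -8584 + 62/99 = -849754/99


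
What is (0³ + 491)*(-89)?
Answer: -43699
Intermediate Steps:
(0³ + 491)*(-89) = (0 + 491)*(-89) = 491*(-89) = -43699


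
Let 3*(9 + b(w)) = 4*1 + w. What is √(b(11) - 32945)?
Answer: 3*I*√3661 ≈ 181.52*I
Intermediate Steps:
b(w) = -23/3 + w/3 (b(w) = -9 + (4*1 + w)/3 = -9 + (4 + w)/3 = -9 + (4/3 + w/3) = -23/3 + w/3)
√(b(11) - 32945) = √((-23/3 + (⅓)*11) - 32945) = √((-23/3 + 11/3) - 32945) = √(-4 - 32945) = √(-32949) = 3*I*√3661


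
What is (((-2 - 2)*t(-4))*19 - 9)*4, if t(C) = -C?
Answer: -1252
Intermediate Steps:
(((-2 - 2)*t(-4))*19 - 9)*4 = (((-2 - 2)*(-1*(-4)))*19 - 9)*4 = (-4*4*19 - 9)*4 = (-16*19 - 9)*4 = (-304 - 9)*4 = -313*4 = -1252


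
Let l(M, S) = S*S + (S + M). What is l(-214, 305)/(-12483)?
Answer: -93116/12483 ≈ -7.4594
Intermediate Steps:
l(M, S) = M + S + S**2 (l(M, S) = S**2 + (M + S) = M + S + S**2)
l(-214, 305)/(-12483) = (-214 + 305 + 305**2)/(-12483) = (-214 + 305 + 93025)*(-1/12483) = 93116*(-1/12483) = -93116/12483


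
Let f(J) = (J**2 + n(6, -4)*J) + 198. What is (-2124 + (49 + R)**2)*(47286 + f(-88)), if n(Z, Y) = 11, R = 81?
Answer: 801745760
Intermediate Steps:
f(J) = 198 + J**2 + 11*J (f(J) = (J**2 + 11*J) + 198 = 198 + J**2 + 11*J)
(-2124 + (49 + R)**2)*(47286 + f(-88)) = (-2124 + (49 + 81)**2)*(47286 + (198 + (-88)**2 + 11*(-88))) = (-2124 + 130**2)*(47286 + (198 + 7744 - 968)) = (-2124 + 16900)*(47286 + 6974) = 14776*54260 = 801745760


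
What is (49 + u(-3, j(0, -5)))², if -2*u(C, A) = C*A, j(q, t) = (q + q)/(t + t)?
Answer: 2401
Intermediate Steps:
j(q, t) = q/t (j(q, t) = (2*q)/((2*t)) = (2*q)*(1/(2*t)) = q/t)
u(C, A) = -A*C/2 (u(C, A) = -C*A/2 = -A*C/2)
(49 + u(-3, j(0, -5)))² = (49 - ½*0/(-5)*(-3))² = (49 - ½*0*(-⅕)*(-3))² = (49 - ½*0*(-3))² = (49 + 0)² = 49² = 2401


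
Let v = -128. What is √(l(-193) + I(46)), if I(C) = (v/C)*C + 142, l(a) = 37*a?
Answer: I*√7127 ≈ 84.422*I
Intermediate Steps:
I(C) = 14 (I(C) = (-128/C)*C + 142 = -128 + 142 = 14)
√(l(-193) + I(46)) = √(37*(-193) + 14) = √(-7141 + 14) = √(-7127) = I*√7127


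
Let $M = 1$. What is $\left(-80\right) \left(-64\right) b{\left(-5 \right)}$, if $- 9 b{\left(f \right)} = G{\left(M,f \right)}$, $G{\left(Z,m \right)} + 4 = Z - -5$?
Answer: $- \frac{10240}{9} \approx -1137.8$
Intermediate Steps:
$G{\left(Z,m \right)} = 1 + Z$ ($G{\left(Z,m \right)} = -4 + \left(Z - -5\right) = -4 + \left(Z + 5\right) = -4 + \left(5 + Z\right) = 1 + Z$)
$b{\left(f \right)} = - \frac{2}{9}$ ($b{\left(f \right)} = - \frac{1 + 1}{9} = \left(- \frac{1}{9}\right) 2 = - \frac{2}{9}$)
$\left(-80\right) \left(-64\right) b{\left(-5 \right)} = \left(-80\right) \left(-64\right) \left(- \frac{2}{9}\right) = 5120 \left(- \frac{2}{9}\right) = - \frac{10240}{9}$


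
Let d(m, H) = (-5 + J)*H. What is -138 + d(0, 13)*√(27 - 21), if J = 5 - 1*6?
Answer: -138 - 78*√6 ≈ -329.06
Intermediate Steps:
J = -1 (J = 5 - 6 = -1)
d(m, H) = -6*H (d(m, H) = (-5 - 1)*H = -6*H)
-138 + d(0, 13)*√(27 - 21) = -138 + (-6*13)*√(27 - 21) = -138 - 78*√6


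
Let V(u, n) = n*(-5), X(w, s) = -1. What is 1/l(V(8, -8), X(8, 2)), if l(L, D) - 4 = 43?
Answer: 1/47 ≈ 0.021277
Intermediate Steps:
V(u, n) = -5*n
l(L, D) = 47 (l(L, D) = 4 + 43 = 47)
1/l(V(8, -8), X(8, 2)) = 1/47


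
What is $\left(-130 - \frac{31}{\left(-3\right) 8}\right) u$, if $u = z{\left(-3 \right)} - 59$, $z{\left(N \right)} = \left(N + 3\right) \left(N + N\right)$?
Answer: $\frac{182251}{24} \approx 7593.8$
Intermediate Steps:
$z{\left(N \right)} = 2 N \left(3 + N\right)$ ($z{\left(N \right)} = \left(3 + N\right) 2 N = 2 N \left(3 + N\right)$)
$u = -59$ ($u = 2 \left(-3\right) \left(3 - 3\right) - 59 = 2 \left(-3\right) 0 - 59 = 0 - 59 = -59$)
$\left(-130 - \frac{31}{\left(-3\right) 8}\right) u = \left(-130 - \frac{31}{\left(-3\right) 8}\right) \left(-59\right) = \left(-130 - \frac{31}{-24}\right) \left(-59\right) = \left(-130 - - \frac{31}{24}\right) \left(-59\right) = \left(-130 + \frac{31}{24}\right) \left(-59\right) = \left(- \frac{3089}{24}\right) \left(-59\right) = \frac{182251}{24}$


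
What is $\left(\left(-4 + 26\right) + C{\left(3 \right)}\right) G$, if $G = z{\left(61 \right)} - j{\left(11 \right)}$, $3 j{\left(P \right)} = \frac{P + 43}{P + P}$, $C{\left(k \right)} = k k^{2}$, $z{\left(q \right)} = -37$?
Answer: $- \frac{20384}{11} \approx -1853.1$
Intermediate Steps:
$C{\left(k \right)} = k^{3}$
$j{\left(P \right)} = \frac{43 + P}{6 P}$ ($j{\left(P \right)} = \frac{\left(P + 43\right) \frac{1}{P + P}}{3} = \frac{\left(43 + P\right) \frac{1}{2 P}}{3} = \frac{\frac{1}{2} \frac{1}{P} \left(43 + P\right)}{3} = \frac{43 + P}{6 P}$)
$G = - \frac{416}{11}$ ($G = -37 - \frac{43 + 11}{6 \cdot 11} = -37 - \frac{1}{6} \cdot \frac{1}{11} \cdot 54 = -37 - \frac{9}{11} = - \frac{416}{11} \approx -37.818$)
$\left(\left(-4 + 26\right) + C{\left(3 \right)}\right) G = \left(\left(-4 + 26\right) + 3^{3}\right) \left(- \frac{416}{11}\right) = \left(22 + 27\right) \left(- \frac{416}{11}\right) = 49 \left(- \frac{416}{11}\right) = - \frac{20384}{11}$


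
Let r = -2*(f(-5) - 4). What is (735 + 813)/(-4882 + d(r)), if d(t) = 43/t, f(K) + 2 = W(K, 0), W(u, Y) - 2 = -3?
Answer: -21672/68305 ≈ -0.31728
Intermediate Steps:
W(u, Y) = -1 (W(u, Y) = 2 - 3 = -1)
f(K) = -3 (f(K) = -2 - 1 = -3)
r = 14 (r = -2*(-3 - 4) = -2*(-7) = 14)
(735 + 813)/(-4882 + d(r)) = (735 + 813)/(-4882 + 43/14) = 1548/(-4882 + 43*(1/14)) = 1548/(-4882 + 43/14) = 1548/(-68305/14) = 1548*(-14/68305) = -21672/68305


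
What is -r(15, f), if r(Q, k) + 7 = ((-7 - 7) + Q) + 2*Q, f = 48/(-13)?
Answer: -24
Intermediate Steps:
f = -48/13 (f = 48*(-1/13) = -48/13 ≈ -3.6923)
r(Q, k) = -21 + 3*Q (r(Q, k) = -7 + (((-7 - 7) + Q) + 2*Q) = -7 + ((-14 + Q) + 2*Q) = -7 + (-14 + 3*Q) = -21 + 3*Q)
-r(15, f) = -(-21 + 3*15) = -(-21 + 45) = -1*24 = -24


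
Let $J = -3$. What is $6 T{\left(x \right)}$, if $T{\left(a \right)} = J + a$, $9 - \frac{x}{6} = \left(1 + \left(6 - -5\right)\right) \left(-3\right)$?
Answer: $1602$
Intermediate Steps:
$x = 270$ ($x = 54 - 6 \left(1 + \left(6 - -5\right)\right) \left(-3\right) = 54 - 6 \left(1 + \left(6 + 5\right)\right) \left(-3\right) = 54 - 6 \left(1 + 11\right) \left(-3\right) = 54 - 6 \cdot 12 \left(-3\right) = 54 - -216 = 54 + 216 = 270$)
$T{\left(a \right)} = -3 + a$
$6 T{\left(x \right)} = 6 \left(-3 + 270\right) = 6 \cdot 267 = 1602$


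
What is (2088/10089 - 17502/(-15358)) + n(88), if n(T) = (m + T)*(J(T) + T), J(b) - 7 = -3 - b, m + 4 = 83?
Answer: 5761841611/8608159 ≈ 669.35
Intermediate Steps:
m = 79 (m = -4 + 83 = 79)
J(b) = 4 - b (J(b) = 7 + (-3 - b) = 4 - b)
n(T) = 316 + 4*T (n(T) = (79 + T)*((4 - T) + T) = (79 + T)*4 = 316 + 4*T)
(2088/10089 - 17502/(-15358)) + n(88) = (2088/10089 - 17502/(-15358)) + (316 + 4*88) = (2088*(1/10089) - 17502*(-1/15358)) + (316 + 352) = (232/1121 + 8751/7679) + 668 = 11591399/8608159 + 668 = 5761841611/8608159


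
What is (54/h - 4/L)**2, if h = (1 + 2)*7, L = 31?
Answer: 280900/47089 ≈ 5.9653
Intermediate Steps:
h = 21 (h = 3*7 = 21)
(54/h - 4/L)**2 = (54/21 - 4/31)**2 = (54*(1/21) - 4*1/31)**2 = (18/7 - 4/31)**2 = (530/217)**2 = 280900/47089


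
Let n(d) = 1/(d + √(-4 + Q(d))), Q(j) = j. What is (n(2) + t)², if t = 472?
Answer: (-447457*I + 892080*√2)/(2*(-I + 2*√2)) ≈ 2.231e+5 - 222.66*I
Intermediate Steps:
n(d) = 1/(d + √(-4 + d))
(n(2) + t)² = (1/(2 + √(-4 + 2)) + 472)² = (1/(2 + √(-2)) + 472)² = (1/(2 + I*√2) + 472)² = (472 + 1/(2 + I*√2))²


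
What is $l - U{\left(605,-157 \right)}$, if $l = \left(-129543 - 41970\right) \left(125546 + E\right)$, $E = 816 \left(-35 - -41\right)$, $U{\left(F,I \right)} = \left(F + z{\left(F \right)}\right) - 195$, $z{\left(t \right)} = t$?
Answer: $-22372499761$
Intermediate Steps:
$U{\left(F,I \right)} = -195 + 2 F$ ($U{\left(F,I \right)} = \left(F + F\right) - 195 = 2 F - 195 = -195 + 2 F$)
$E = 4896$ ($E = 816 \left(-35 + 41\right) = 816 \cdot 6 = 4896$)
$l = -22372498746$ ($l = \left(-129543 - 41970\right) \left(125546 + 4896\right) = \left(-171513\right) 130442 = -22372498746$)
$l - U{\left(605,-157 \right)} = -22372498746 - \left(-195 + 2 \cdot 605\right) = -22372498746 - \left(-195 + 1210\right) = -22372498746 - 1015 = -22372499761$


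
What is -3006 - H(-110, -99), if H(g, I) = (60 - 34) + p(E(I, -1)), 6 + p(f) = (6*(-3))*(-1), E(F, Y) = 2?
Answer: -3044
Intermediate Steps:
p(f) = 12 (p(f) = -6 + (6*(-3))*(-1) = -6 - 18*(-1) = -6 + 18 = 12)
H(g, I) = 38 (H(g, I) = (60 - 34) + 12 = 26 + 12 = 38)
-3006 - H(-110, -99) = -3006 - 1*38 = -3006 - 38 = -3044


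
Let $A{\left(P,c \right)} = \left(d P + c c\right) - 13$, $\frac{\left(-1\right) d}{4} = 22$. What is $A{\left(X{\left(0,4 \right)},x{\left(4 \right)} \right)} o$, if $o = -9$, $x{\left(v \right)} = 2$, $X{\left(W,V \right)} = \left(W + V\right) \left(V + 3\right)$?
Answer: $22257$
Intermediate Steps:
$d = -88$ ($d = \left(-4\right) 22 = -88$)
$X{\left(W,V \right)} = \left(3 + V\right) \left(V + W\right)$ ($X{\left(W,V \right)} = \left(V + W\right) \left(3 + V\right) = \left(3 + V\right) \left(V + W\right)$)
$A{\left(P,c \right)} = -13 + c^{2} - 88 P$ ($A{\left(P,c \right)} = \left(- 88 P + c c\right) - 13 = \left(- 88 P + c^{2}\right) - 13 = \left(c^{2} - 88 P\right) - 13 = -13 + c^{2} - 88 P$)
$A{\left(X{\left(0,4 \right)},x{\left(4 \right)} \right)} o = \left(-13 + 2^{2} - 88 \left(4^{2} + 3 \cdot 4 + 3 \cdot 0 + 4 \cdot 0\right)\right) \left(-9\right) = \left(-13 + 4 - 88 \left(16 + 12 + 0 + 0\right)\right) \left(-9\right) = \left(-13 + 4 - 2464\right) \left(-9\right) = \left(-2473\right) \left(-9\right) = 22257$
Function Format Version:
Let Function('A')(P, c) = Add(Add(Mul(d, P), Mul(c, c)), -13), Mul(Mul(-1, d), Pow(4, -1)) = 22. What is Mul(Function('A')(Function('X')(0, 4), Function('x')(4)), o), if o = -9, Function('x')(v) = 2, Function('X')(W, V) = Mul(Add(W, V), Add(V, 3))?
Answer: 22257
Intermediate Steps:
d = -88 (d = Mul(-4, 22) = -88)
Function('X')(W, V) = Mul(Add(3, V), Add(V, W)) (Function('X')(W, V) = Mul(Add(V, W), Add(3, V)) = Mul(Add(3, V), Add(V, W)))
Function('A')(P, c) = Add(-13, Pow(c, 2), Mul(-88, P)) (Function('A')(P, c) = Add(Add(Mul(-88, P), Mul(c, c)), -13) = Add(Add(Mul(-88, P), Pow(c, 2)), -13) = Add(Add(Pow(c, 2), Mul(-88, P)), -13) = Add(-13, Pow(c, 2), Mul(-88, P)))
Mul(Function('A')(Function('X')(0, 4), Function('x')(4)), o) = Mul(Add(-13, Pow(2, 2), Mul(-88, Add(Pow(4, 2), Mul(3, 4), Mul(3, 0), Mul(4, 0)))), -9) = Mul(Add(-13, 4, Mul(-88, Add(16, 12, 0, 0))), -9) = Mul(Add(-13, 4, Mul(-88, 28)), -9) = Mul(Add(-13, 4, -2464), -9) = Mul(-2473, -9) = 22257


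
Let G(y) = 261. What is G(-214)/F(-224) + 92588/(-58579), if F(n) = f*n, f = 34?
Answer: -720439327/446137664 ≈ -1.6148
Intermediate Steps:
F(n) = 34*n
G(-214)/F(-224) + 92588/(-58579) = 261/((34*(-224))) + 92588/(-58579) = 261/(-7616) + 92588*(-1/58579) = 261*(-1/7616) - 92588/58579 = -261/7616 - 92588/58579 = -720439327/446137664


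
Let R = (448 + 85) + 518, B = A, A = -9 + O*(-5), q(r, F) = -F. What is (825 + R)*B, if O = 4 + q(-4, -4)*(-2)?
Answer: 20636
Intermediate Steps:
O = -4 (O = 4 - 1*(-4)*(-2) = 4 + 4*(-2) = 4 - 8 = -4)
A = 11 (A = -9 - 4*(-5) = -9 + 20 = 11)
B = 11
R = 1051 (R = 533 + 518 = 1051)
(825 + R)*B = (825 + 1051)*11 = 1876*11 = 20636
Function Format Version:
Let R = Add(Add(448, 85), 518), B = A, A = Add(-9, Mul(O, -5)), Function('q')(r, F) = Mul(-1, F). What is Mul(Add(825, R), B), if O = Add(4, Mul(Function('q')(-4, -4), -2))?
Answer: 20636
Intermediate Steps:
O = -4 (O = Add(4, Mul(Mul(-1, -4), -2)) = Add(4, Mul(4, -2)) = Add(4, -8) = -4)
A = 11 (A = Add(-9, Mul(-4, -5)) = Add(-9, 20) = 11)
B = 11
R = 1051 (R = Add(533, 518) = 1051)
Mul(Add(825, R), B) = Mul(Add(825, 1051), 11) = Mul(1876, 11) = 20636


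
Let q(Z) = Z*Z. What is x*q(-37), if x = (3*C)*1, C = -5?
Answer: -20535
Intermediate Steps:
q(Z) = Z²
x = -15 (x = (3*(-5))*1 = -15*1 = -15)
x*q(-37) = -15*(-37)² = -15*1369 = -20535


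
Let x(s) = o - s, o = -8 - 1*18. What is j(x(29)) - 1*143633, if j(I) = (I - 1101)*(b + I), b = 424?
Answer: -570197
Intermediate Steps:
o = -26 (o = -8 - 18 = -26)
x(s) = -26 - s
j(I) = (-1101 + I)*(424 + I) (j(I) = (I - 1101)*(424 + I) = (-1101 + I)*(424 + I))
j(x(29)) - 1*143633 = (-466824 + (-26 - 1*29)² - 677*(-26 - 1*29)) - 1*143633 = (-466824 + (-26 - 29)² - 677*(-26 - 29)) - 143633 = (-466824 + (-55)² - 677*(-55)) - 143633 = (-466824 + 3025 + 37235) - 143633 = -426564 - 143633 = -570197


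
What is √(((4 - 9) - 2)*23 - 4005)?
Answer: I*√4166 ≈ 64.545*I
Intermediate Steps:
√(((4 - 9) - 2)*23 - 4005) = √((-5 - 2)*23 - 4005) = √(-7*23 - 4005) = √(-161 - 4005) = √(-4166) = I*√4166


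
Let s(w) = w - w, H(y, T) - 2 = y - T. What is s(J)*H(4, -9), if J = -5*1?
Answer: 0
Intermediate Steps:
H(y, T) = 2 + y - T (H(y, T) = 2 + (y - T) = 2 + y - T)
J = -5
s(w) = 0
s(J)*H(4, -9) = 0*(2 + 4 - 1*(-9)) = 0*(2 + 4 + 9) = 0*15 = 0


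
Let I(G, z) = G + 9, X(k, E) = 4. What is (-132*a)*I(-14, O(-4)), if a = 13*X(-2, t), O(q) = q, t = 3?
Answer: 34320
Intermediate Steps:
I(G, z) = 9 + G
a = 52 (a = 13*4 = 52)
(-132*a)*I(-14, O(-4)) = (-132*52)*(9 - 14) = -6864*(-5) = 34320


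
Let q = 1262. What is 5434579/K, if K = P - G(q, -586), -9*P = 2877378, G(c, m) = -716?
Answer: -16303737/956978 ≈ -17.037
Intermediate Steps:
P = -959126/3 (P = -⅑*2877378 = -959126/3 ≈ -3.1971e+5)
K = -956978/3 (K = -959126/3 - 1*(-716) = -959126/3 + 716 = -956978/3 ≈ -3.1899e+5)
5434579/K = 5434579/(-956978/3) = 5434579*(-3/956978) = -16303737/956978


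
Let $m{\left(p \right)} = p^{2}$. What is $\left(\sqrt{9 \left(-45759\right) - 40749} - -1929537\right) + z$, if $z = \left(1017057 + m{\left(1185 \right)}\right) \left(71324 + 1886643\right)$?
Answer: $4740792183231 + 2 i \sqrt{113145} \approx 4.7408 \cdot 10^{12} + 672.74 i$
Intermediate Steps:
$z = 4740790253694$ ($z = \left(1017057 + 1185^{2}\right) \left(71324 + 1886643\right) = \left(1017057 + 1404225\right) 1957967 = 2421282 \cdot 1957967 = 4740790253694$)
$\left(\sqrt{9 \left(-45759\right) - 40749} - -1929537\right) + z = \left(\sqrt{9 \left(-45759\right) - 40749} - -1929537\right) + 4740790253694 = \left(\sqrt{-411831 - 40749} + 1929537\right) + 4740790253694 = \left(\sqrt{-452580} + 1929537\right) + 4740790253694 = \left(2 i \sqrt{113145} + 1929537\right) + 4740790253694 = \left(1929537 + 2 i \sqrt{113145}\right) + 4740790253694 = 4740792183231 + 2 i \sqrt{113145}$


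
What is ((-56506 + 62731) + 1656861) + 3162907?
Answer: 4825993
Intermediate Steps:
((-56506 + 62731) + 1656861) + 3162907 = (6225 + 1656861) + 3162907 = 1663086 + 3162907 = 4825993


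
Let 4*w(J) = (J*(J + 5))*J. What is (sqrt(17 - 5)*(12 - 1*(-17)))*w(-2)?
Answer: 174*sqrt(3) ≈ 301.38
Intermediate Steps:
w(J) = J**2*(5 + J)/4 (w(J) = ((J*(J + 5))*J)/4 = ((J*(5 + J))*J)/4 = (J**2*(5 + J))/4 = J**2*(5 + J)/4)
(sqrt(17 - 5)*(12 - 1*(-17)))*w(-2) = (sqrt(17 - 5)*(12 - 1*(-17)))*((1/4)*(-2)**2*(5 - 2)) = (sqrt(12)*(12 + 17))*((1/4)*4*3) = ((2*sqrt(3))*29)*3 = (58*sqrt(3))*3 = 174*sqrt(3)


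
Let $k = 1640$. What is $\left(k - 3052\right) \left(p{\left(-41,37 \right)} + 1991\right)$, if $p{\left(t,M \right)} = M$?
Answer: $-2863536$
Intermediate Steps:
$\left(k - 3052\right) \left(p{\left(-41,37 \right)} + 1991\right) = \left(1640 - 3052\right) \left(37 + 1991\right) = \left(-1412\right) 2028 = -2863536$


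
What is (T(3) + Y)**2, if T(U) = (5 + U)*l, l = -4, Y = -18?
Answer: 2500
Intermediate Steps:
T(U) = -20 - 4*U (T(U) = (5 + U)*(-4) = -20 - 4*U)
(T(3) + Y)**2 = ((-20 - 4*3) - 18)**2 = ((-20 - 12) - 18)**2 = (-32 - 18)**2 = (-50)**2 = 2500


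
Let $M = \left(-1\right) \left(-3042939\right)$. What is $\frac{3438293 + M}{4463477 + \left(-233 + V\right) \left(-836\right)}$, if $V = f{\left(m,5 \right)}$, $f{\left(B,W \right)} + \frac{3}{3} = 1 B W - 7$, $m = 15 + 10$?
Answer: $\frac{6481232}{4560453} \approx 1.4212$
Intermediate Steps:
$M = 3042939$
$m = 25$
$f{\left(B,W \right)} = -8 + B W$ ($f{\left(B,W \right)} = -1 + \left(1 B W - 7\right) = -1 + \left(B W - 7\right) = -1 + \left(-7 + B W\right) = -8 + B W$)
$V = 117$ ($V = -8 + 25 \cdot 5 = -8 + 125 = 117$)
$\frac{3438293 + M}{4463477 + \left(-233 + V\right) \left(-836\right)} = \frac{3438293 + 3042939}{4463477 + \left(-233 + 117\right) \left(-836\right)} = \frac{6481232}{4463477 - -96976} = \frac{6481232}{4463477 + 96976} = \frac{6481232}{4560453}$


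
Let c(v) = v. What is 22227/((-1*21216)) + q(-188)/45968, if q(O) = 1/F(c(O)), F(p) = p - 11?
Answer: -19167085/18295264 ≈ -1.0477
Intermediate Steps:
F(p) = -11 + p
q(O) = 1/(-11 + O)
22227/((-1*21216)) + q(-188)/45968 = 22227/((-1*21216)) + 1/(-11 - 188*45968) = 22227/(-21216) + (1/45968)/(-199) = 22227*(-1/21216) - 1/199*1/45968 = -7409/7072 - 1/9147632 = -19167085/18295264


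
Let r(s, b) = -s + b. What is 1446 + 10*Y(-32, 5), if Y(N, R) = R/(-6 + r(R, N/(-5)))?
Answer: 33008/23 ≈ 1435.1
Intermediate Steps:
r(s, b) = b - s
Y(N, R) = R/(-6 - R - N/5) (Y(N, R) = R/(-6 + (N/(-5) - R)) = R/(-6 + (N*(-⅕) - R)) = R/(-6 + (-N/5 - R)) = R/(-6 + (-R - N/5)) = R/(-6 - R - N/5))
1446 + 10*Y(-32, 5) = 1446 + 10*(-5*5/(30 - 32 + 5*5)) = 1446 + 10*(-5*5/(30 - 32 + 25)) = 1446 + 10*(-5*5/23) = 1446 + 10*(-5*5*1/23) = 1446 + 10*(-25/23) = 1446 - 250/23 = 33008/23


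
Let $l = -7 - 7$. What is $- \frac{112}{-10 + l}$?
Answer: $\frac{14}{3} \approx 4.6667$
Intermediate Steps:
$l = -14$ ($l = -7 - 7 = -14$)
$- \frac{112}{-10 + l} = - \frac{112}{-10 - 14} = - \frac{112}{-24} = \left(-112\right) \left(- \frac{1}{24}\right) = \frac{14}{3}$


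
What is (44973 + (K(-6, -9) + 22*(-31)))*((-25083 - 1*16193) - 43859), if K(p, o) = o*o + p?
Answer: -3777099410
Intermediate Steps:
K(p, o) = p + o² (K(p, o) = o² + p = p + o²)
(44973 + (K(-6, -9) + 22*(-31)))*((-25083 - 1*16193) - 43859) = (44973 + ((-6 + (-9)²) + 22*(-31)))*((-25083 - 1*16193) - 43859) = (44973 + ((-6 + 81) - 682))*((-25083 - 16193) - 43859) = (44973 + (75 - 682))*(-41276 - 43859) = (44973 - 607)*(-85135) = 44366*(-85135) = -3777099410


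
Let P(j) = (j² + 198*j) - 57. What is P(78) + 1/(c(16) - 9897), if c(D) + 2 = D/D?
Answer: 212519957/9898 ≈ 21471.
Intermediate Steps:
c(D) = -1 (c(D) = -2 + D/D = -2 + 1 = -1)
P(j) = -57 + j² + 198*j
P(78) + 1/(c(16) - 9897) = (-57 + 78² + 198*78) + 1/(-1 - 9897) = (-57 + 6084 + 15444) + 1/(-9898) = 21471 - 1/9898 = 212519957/9898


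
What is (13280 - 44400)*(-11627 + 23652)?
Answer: -374218000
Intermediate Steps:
(13280 - 44400)*(-11627 + 23652) = -31120*12025 = -374218000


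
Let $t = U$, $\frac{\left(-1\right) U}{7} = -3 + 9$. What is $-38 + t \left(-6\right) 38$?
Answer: $9538$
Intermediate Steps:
$U = -42$ ($U = - 7 \left(-3 + 9\right) = \left(-7\right) 6 = -42$)
$t = -42$
$-38 + t \left(-6\right) 38 = -38 + \left(-42\right) \left(-6\right) 38 = -38 + 252 \cdot 38 = -38 + 9576 = 9538$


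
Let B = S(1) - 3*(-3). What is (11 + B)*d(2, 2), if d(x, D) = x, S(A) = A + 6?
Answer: 54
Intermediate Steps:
S(A) = 6 + A
B = 16 (B = (6 + 1) - 3*(-3) = 7 + 9 = 16)
(11 + B)*d(2, 2) = (11 + 16)*2 = 27*2 = 54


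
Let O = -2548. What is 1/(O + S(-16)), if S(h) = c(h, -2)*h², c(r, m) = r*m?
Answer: 1/5644 ≈ 0.00017718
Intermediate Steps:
c(r, m) = m*r
S(h) = -2*h³ (S(h) = (-2*h)*h² = -2*h³)
1/(O + S(-16)) = 1/(-2548 - 2*(-16)³) = 1/(-2548 - 2*(-4096)) = 1/(-2548 + 8192) = 1/5644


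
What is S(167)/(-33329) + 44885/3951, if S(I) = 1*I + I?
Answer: 1494652531/131682879 ≈ 11.350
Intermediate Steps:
S(I) = 2*I (S(I) = I + I = 2*I)
S(167)/(-33329) + 44885/3951 = (2*167)/(-33329) + 44885/3951 = 334*(-1/33329) + 44885*(1/3951) = -334/33329 + 44885/3951 = 1494652531/131682879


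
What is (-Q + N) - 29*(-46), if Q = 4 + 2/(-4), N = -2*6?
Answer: 2637/2 ≈ 1318.5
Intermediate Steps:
N = -12
Q = 7/2 (Q = 4 + 2*(-¼) = 4 - ½ = 7/2 ≈ 3.5000)
(-Q + N) - 29*(-46) = (-1*7/2 - 12) - 29*(-46) = (-7/2 - 12) + 1334 = -31/2 + 1334 = 2637/2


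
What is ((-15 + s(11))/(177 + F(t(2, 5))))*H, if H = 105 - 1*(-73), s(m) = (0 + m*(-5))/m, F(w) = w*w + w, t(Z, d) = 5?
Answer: -3560/207 ≈ -17.198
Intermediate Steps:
F(w) = w + w**2 (F(w) = w**2 + w = w + w**2)
s(m) = -5 (s(m) = (0 - 5*m)/m = (-5*m)/m = -5)
H = 178 (H = 105 + 73 = 178)
((-15 + s(11))/(177 + F(t(2, 5))))*H = ((-15 - 5)/(177 + 5*(1 + 5)))*178 = -20/(177 + 5*6)*178 = -20/(177 + 30)*178 = -20/207*178 = -3560/207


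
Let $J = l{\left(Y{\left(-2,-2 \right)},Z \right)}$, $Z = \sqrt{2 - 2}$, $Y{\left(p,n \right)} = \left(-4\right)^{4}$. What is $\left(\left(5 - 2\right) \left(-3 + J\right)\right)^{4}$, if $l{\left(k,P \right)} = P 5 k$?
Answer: $6561$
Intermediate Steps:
$Y{\left(p,n \right)} = 256$
$Z = 0$ ($Z = \sqrt{0} = 0$)
$l{\left(k,P \right)} = 5 P k$
$J = 0$ ($J = 5 \cdot 0 \cdot 256 = 0$)
$\left(\left(5 - 2\right) \left(-3 + J\right)\right)^{4} = \left(\left(5 - 2\right) \left(-3 + 0\right)\right)^{4} = \left(3 \left(-3\right)\right)^{4} = \left(-9\right)^{4} = 6561$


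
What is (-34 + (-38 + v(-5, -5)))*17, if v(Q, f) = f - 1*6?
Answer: -1411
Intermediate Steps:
v(Q, f) = -6 + f (v(Q, f) = f - 6 = -6 + f)
(-34 + (-38 + v(-5, -5)))*17 = (-34 + (-38 + (-6 - 5)))*17 = (-34 + (-38 - 11))*17 = (-34 - 49)*17 = -83*17 = -1411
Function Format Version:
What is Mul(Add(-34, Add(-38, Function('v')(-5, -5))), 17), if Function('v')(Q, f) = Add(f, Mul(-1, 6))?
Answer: -1411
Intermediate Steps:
Function('v')(Q, f) = Add(-6, f) (Function('v')(Q, f) = Add(f, -6) = Add(-6, f))
Mul(Add(-34, Add(-38, Function('v')(-5, -5))), 17) = Mul(Add(-34, Add(-38, Add(-6, -5))), 17) = Mul(Add(-34, Add(-38, -11)), 17) = Mul(Add(-34, -49), 17) = Mul(-83, 17) = -1411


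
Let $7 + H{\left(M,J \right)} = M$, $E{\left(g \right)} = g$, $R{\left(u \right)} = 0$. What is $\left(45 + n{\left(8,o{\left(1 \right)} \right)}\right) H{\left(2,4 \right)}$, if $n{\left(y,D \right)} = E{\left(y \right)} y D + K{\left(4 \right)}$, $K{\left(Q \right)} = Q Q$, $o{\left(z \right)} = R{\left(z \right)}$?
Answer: $-305$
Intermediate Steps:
$o{\left(z \right)} = 0$
$H{\left(M,J \right)} = -7 + M$
$K{\left(Q \right)} = Q^{2}$
$n{\left(y,D \right)} = 16 + D y^{2}$ ($n{\left(y,D \right)} = y y D + 4^{2} = y^{2} D + 16 = D y^{2} + 16 = 16 + D y^{2}$)
$\left(45 + n{\left(8,o{\left(1 \right)} \right)}\right) H{\left(2,4 \right)} = \left(45 + \left(16 + 0 \cdot 8^{2}\right)\right) \left(-7 + 2\right) = \left(45 + \left(16 + 0 \cdot 64\right)\right) \left(-5\right) = \left(45 + \left(16 + 0\right)\right) \left(-5\right) = \left(45 + 16\right) \left(-5\right) = 61 \left(-5\right) = -305$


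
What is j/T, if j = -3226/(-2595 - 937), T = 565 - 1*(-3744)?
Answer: 1613/7609694 ≈ 0.00021197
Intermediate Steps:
T = 4309 (T = 565 + 3744 = 4309)
j = 1613/1766 (j = -3226/(-3532) = -3226*(-1/3532) = 1613/1766 ≈ 0.91336)
j/T = (1613/1766)/4309 = (1613/1766)*(1/4309) = 1613/7609694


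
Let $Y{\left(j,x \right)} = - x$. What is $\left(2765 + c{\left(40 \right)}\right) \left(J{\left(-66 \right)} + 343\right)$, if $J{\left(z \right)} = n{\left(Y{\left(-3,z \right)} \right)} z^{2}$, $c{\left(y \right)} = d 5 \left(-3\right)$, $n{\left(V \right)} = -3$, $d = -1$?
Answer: $-35375500$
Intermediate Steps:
$c{\left(y \right)} = 15$ ($c{\left(y \right)} = \left(-1\right) 5 \left(-3\right) = \left(-5\right) \left(-3\right) = 15$)
$J{\left(z \right)} = - 3 z^{2}$
$\left(2765 + c{\left(40 \right)}\right) \left(J{\left(-66 \right)} + 343\right) = \left(2765 + 15\right) \left(- 3 \left(-66\right)^{2} + 343\right) = 2780 \left(\left(-3\right) 4356 + 343\right) = 2780 \left(-13068 + 343\right) = 2780 \left(-12725\right) = -35375500$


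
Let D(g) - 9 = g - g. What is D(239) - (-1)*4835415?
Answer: 4835424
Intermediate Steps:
D(g) = 9 (D(g) = 9 + (g - g) = 9 + 0 = 9)
D(239) - (-1)*4835415 = 9 - (-1)*4835415 = 9 - 1*(-4835415) = 9 + 4835415 = 4835424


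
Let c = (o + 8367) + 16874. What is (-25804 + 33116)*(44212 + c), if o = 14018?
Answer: 610339952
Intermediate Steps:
c = 39259 (c = (14018 + 8367) + 16874 = 22385 + 16874 = 39259)
(-25804 + 33116)*(44212 + c) = (-25804 + 33116)*(44212 + 39259) = 7312*83471 = 610339952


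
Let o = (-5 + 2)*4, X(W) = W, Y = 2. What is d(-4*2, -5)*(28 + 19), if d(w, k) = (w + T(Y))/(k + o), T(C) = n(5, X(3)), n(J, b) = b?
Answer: 235/17 ≈ 13.824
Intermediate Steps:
T(C) = 3
o = -12 (o = -3*4 = -12)
d(w, k) = (3 + w)/(-12 + k) (d(w, k) = (w + 3)/(k - 12) = (3 + w)/(-12 + k))
d(-4*2, -5)*(28 + 19) = ((3 - 4*2)/(-12 - 5))*(28 + 19) = ((3 - 8)/(-17))*47 = -1/17*(-5)*47 = (5/17)*47 = 235/17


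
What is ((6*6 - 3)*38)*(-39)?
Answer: -48906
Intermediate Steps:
((6*6 - 3)*38)*(-39) = ((36 - 3)*38)*(-39) = (33*38)*(-39) = 1254*(-39) = -48906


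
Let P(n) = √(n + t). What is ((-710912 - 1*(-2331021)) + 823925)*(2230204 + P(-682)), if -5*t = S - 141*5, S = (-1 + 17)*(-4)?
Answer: 5450694402936 + 2444034*I*√13205/5 ≈ 5.4507e+12 + 5.617e+7*I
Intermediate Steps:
S = -64 (S = 16*(-4) = -64)
t = 769/5 (t = -(-64 - 141*5)/5 = -(-64 - 1*705)/5 = -(-64 - 705)/5 = -⅕*(-769) = 769/5 ≈ 153.80)
P(n) = √(769/5 + n) (P(n) = √(n + 769/5) = √(769/5 + n))
((-710912 - 1*(-2331021)) + 823925)*(2230204 + P(-682)) = ((-710912 - 1*(-2331021)) + 823925)*(2230204 + √(3845 + 25*(-682))/5) = ((-710912 + 2331021) + 823925)*(2230204 + √(3845 - 17050)/5) = (1620109 + 823925)*(2230204 + √(-13205)/5) = 2444034*(2230204 + (I*√13205)/5) = 2444034*(2230204 + I*√13205/5) = 5450694402936 + 2444034*I*√13205/5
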